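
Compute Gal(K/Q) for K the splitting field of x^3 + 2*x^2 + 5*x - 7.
Gal(K/Q) = S_3 (symmetric group of order 6)

Compute the discriminant of x^3 + (2)*x^2 + (5)*x + (-7): Δ = -2759. Since Δ is not a rational square, the Galois group is not contained in A_3; it must be the full S_3 (irreducibility of the cubic rules out anything smaller).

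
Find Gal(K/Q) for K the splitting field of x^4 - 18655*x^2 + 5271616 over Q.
Gal(K/Q) = Z/2Z (cyclic of order 2)

f factors as (x^2 - 287)(x^2 - 18368), so the splitting field is K = Q(sqrt(287), sqrt(18368)). The squarefree part of 287 is 287 and the squarefree part of 18368 is also 287, so sqrt(287) and sqrt(18368) are both rational multiples of sqrt(287). Hence Q(sqrt(287)) = Q(sqrt(18368)) = Q(sqrt(287)), and the splitting field collapses to a single degree-2 extension with Galois group Z/2Z.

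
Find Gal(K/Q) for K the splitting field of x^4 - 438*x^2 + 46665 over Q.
Gal(K/Q) = V_4 (Klein four-group, Z/2Z × Z/2Z)

f factors as (x^2 - 183)(x^2 - 255), so the splitting field is K = Q(sqrt(183), sqrt(255)). The elements 183, 255, 46665 are all non-squares in Q, so sqrt(183) and sqrt(255) generate independent quadratic extensions. Thus [K:Q] = 4 and Gal(K/Q) is generated by the two order-2 automorphisms sqrt(183) ↦ -sqrt(183) and sqrt(255) ↦ -sqrt(255), giving V_4.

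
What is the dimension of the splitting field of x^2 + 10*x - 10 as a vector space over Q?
[K:Q] = 2

The discriminant of x^2 + (10)*x + (-10) is b^2 - 4c = 100 - (-40) = 140. Since 140 is not a perfect square in Q, the polynomial is irreducible over Q. Its two roots generate a degree-2 extension, so [K:Q] = 2.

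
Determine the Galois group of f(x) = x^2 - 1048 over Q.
Gal(K/Q) = Z/2Z (cyclic of order 2)

x^2 - 1048 is irreducible over Q since 1048 is not a rational square. The splitting field Q(sqrt(1048)) has degree 2 over Q, and its unique nontrivial automorphism is sqrt(1048) ↦ -sqrt(1048). Hence Gal(Q(sqrt(1048))/Q) = Z/2Z.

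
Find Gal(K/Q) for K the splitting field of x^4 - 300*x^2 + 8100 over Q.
Gal(K/Q) = Z/2Z (cyclic of order 2)

f factors as (x^2 - 30)(x^2 - 270), so the splitting field is K = Q(sqrt(30), sqrt(270)). The squarefree part of 30 is 30 and the squarefree part of 270 is also 30, so sqrt(30) and sqrt(270) are both rational multiples of sqrt(30). Hence Q(sqrt(30)) = Q(sqrt(270)) = Q(sqrt(30)), and the splitting field collapses to a single degree-2 extension with Galois group Z/2Z.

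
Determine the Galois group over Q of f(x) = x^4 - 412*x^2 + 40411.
Gal(K/Q) = V_4 (Klein four-group, Z/2Z × Z/2Z)

f factors as (x^2 - 161)(x^2 - 251), so the splitting field is K = Q(sqrt(161), sqrt(251)). The elements 161, 251, 40411 are all non-squares in Q, so sqrt(161) and sqrt(251) generate independent quadratic extensions. Thus [K:Q] = 4 and Gal(K/Q) is generated by the two order-2 automorphisms sqrt(161) ↦ -sqrt(161) and sqrt(251) ↦ -sqrt(251), giving V_4.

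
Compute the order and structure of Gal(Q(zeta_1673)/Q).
|Gal(Q(zeta_1673)/Q)| = phi(1673) = 1428; group ≅ (Z/1673Z)^* ≅ Z/6Z × Z/238Z

The n-th cyclotomic polynomial Φ_1673(x) is the minimal polynomial of zeta_1673 over Q and has degree phi(1673) = 1428. So Q(zeta_1673) is a degree-1428 Galois extension with Galois group (Z/1673Z)^*. By CRT, (Z/1673Z)^* ≅ (Z/7Z)^* × (Z/239Z)^*. Each prime-power unit group is (Z/7Z)^* ≅ Z/6Z; (Z/239Z)^* ≅ Z/238Z. Hence Gal(Q(zeta_1673)/Q) ≅ Z/6Z × Z/238Z.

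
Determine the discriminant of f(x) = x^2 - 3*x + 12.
Δ = -39

For a quadratic a x^2 + b x + c the discriminant is Δ = b^2 - 4ac = (-3)^2 - 4*(1)*(12) = 9 - (48) = -39.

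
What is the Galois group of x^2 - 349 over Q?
Gal(K/Q) = Z/2Z (cyclic of order 2)

x^2 - 349 is irreducible over Q since 349 is not a rational square. The splitting field Q(sqrt(349)) has degree 2 over Q, and its unique nontrivial automorphism is sqrt(349) ↦ -sqrt(349). Hence Gal(Q(sqrt(349))/Q) = Z/2Z.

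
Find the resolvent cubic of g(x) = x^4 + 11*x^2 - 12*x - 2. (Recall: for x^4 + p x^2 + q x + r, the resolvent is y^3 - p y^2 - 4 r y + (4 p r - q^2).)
h(y) = y^3 - 11*y^2 + 8*y - 232

Identify coefficients: p = 11, q = -12, r = -2.
Plug into h(y) = y^3 - p y^2 - 4 r y + (4 p r - q^2):
  h(y) = y^3 - (11) y^2 - 4*(-2) y + (4*(11)*(-2) - (-12)^2)
       = y^3 + (-11) y^2 + (8) y + (-232).
Simplifying: h(y) = y^3 - 11*y^2 + 8*y - 232.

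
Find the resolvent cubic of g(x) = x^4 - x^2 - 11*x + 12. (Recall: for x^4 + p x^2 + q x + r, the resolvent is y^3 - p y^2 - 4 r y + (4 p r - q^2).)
h(y) = y^3 + y^2 - 48*y - 169

Identify coefficients: p = -1, q = -11, r = 12.
Plug into h(y) = y^3 - p y^2 - 4 r y + (4 p r - q^2):
  h(y) = y^3 - (-1) y^2 - 4*(12) y + (4*(-1)*(12) - (-11)^2)
       = y^3 + (1) y^2 + (-48) y + (-169).
Simplifying: h(y) = y^3 + y^2 - 48*y - 169.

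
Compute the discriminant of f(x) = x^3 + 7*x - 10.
Δ = -4072

For a depressed cubic x^3 + p x + q the discriminant is Δ = -4 p^3 - 27 q^2 = -4*(7)^3 - 27*(-10)^2 = -1372 - 2700 = -4072.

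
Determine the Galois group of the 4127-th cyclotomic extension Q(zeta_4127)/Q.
|Gal(Q(zeta_4127)/Q)| = phi(4127) = 4126; group ≅ (Z/4127Z)^* ≅ Z/4126Z

The n-th cyclotomic polynomial Φ_4127(x) is the minimal polynomial of zeta_4127 over Q and has degree phi(4127) = 4126. So Q(zeta_4127) is a degree-4126 Galois extension with Galois group (Z/4127Z)^*. (Z/4127Z)^* is cyclic since 4127 is an odd prime power (or 4). Hence Gal(Q(zeta_4127)/Q) ≅ Z/4126Z.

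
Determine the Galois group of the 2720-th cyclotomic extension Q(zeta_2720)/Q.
|Gal(Q(zeta_2720)/Q)| = phi(2720) = 1024; group ≅ (Z/2720Z)^* ≅ Z/2Z × Z/4Z × Z/8Z × Z/16Z

The n-th cyclotomic polynomial Φ_2720(x) is the minimal polynomial of zeta_2720 over Q and has degree phi(2720) = 1024. So Q(zeta_2720) is a degree-1024 Galois extension with Galois group (Z/2720Z)^*. By CRT, (Z/2720Z)^* ≅ (Z/32Z)^* × (Z/5Z)^* × (Z/17Z)^*. Each prime-power unit group is (Z/32Z)^* ≅ Z/2Z × Z/8Z; (Z/5Z)^* ≅ Z/4Z; (Z/17Z)^* ≅ Z/16Z. Hence Gal(Q(zeta_2720)/Q) ≅ Z/2Z × Z/4Z × Z/8Z × Z/16Z.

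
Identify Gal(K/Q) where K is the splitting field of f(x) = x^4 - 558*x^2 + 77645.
Gal(K/Q) = V_4 (Klein four-group, Z/2Z × Z/2Z)

f factors as (x^2 - 293)(x^2 - 265), so the splitting field is K = Q(sqrt(293), sqrt(265)). The elements 293, 265, 77645 are all non-squares in Q, so sqrt(293) and sqrt(265) generate independent quadratic extensions. Thus [K:Q] = 4 and Gal(K/Q) is generated by the two order-2 automorphisms sqrt(293) ↦ -sqrt(293) and sqrt(265) ↦ -sqrt(265), giving V_4.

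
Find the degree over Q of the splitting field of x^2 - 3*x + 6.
[K:Q] = 2

The discriminant of x^2 + (-3)*x + (6) is b^2 - 4c = 9 - (24) = -15. Since -15 is not a perfect square in Q, the polynomial is irreducible over Q. Its two roots generate a degree-2 extension, so [K:Q] = 2.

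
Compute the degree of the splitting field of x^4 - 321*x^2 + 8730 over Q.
[K:Q] = 4

f factors as (x^2 - 291)(x^2 - 30); the splitting field is K = Q(sqrt(291), sqrt(30)). Since 291, 30, and 8730 are all non-squares in Q, the three subfields Q(sqrt(291)), Q(sqrt(30)), Q(sqrt(8730)) are distinct degree-2 extensions, so [K:Q] = 4 (Klein four Galois group).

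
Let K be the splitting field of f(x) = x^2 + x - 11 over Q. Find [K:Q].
[K:Q] = 2

The discriminant of x^2 + (1)*x + (-11) is b^2 - 4c = 1 - (-44) = 45. Since 45 is not a perfect square in Q, the polynomial is irreducible over Q. Its two roots generate a degree-2 extension, so [K:Q] = 2.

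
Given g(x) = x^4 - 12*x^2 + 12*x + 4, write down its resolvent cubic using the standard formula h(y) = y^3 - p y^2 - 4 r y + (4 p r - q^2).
h(y) = y^3 + 12*y^2 - 16*y - 336

Identify coefficients: p = -12, q = 12, r = 4.
Plug into h(y) = y^3 - p y^2 - 4 r y + (4 p r - q^2):
  h(y) = y^3 - (-12) y^2 - 4*(4) y + (4*(-12)*(4) - (12)^2)
       = y^3 + (12) y^2 + (-16) y + (-336).
Simplifying: h(y) = y^3 + 12*y^2 - 16*y - 336.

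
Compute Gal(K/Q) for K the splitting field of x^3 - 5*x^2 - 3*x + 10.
Gal(K/Q) = S_3 (symmetric group of order 6)

Compute the discriminant of x^3 + (-5)*x^2 + (-3)*x + (10): Δ = 5333. Since Δ is not a rational square, the Galois group is not contained in A_3; it must be the full S_3 (irreducibility of the cubic rules out anything smaller).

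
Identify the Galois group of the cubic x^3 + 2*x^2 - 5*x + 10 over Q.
Gal(K/Q) = S_3 (symmetric group of order 6)

Compute the discriminant of x^3 + (2)*x^2 + (-5)*x + (10): Δ = -4220. Since Δ is not a rational square, the Galois group is not contained in A_3; it must be the full S_3 (irreducibility of the cubic rules out anything smaller).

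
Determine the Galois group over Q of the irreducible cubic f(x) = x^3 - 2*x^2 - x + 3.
Gal(K/Q) = S_3 (symmetric group of order 6)

Compute the discriminant of x^3 + (-2)*x^2 + (-1)*x + (3): Δ = -31. Since Δ is not a rational square, the Galois group is not contained in A_3; it must be the full S_3 (irreducibility of the cubic rules out anything smaller).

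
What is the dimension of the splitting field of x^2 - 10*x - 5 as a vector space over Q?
[K:Q] = 2

The discriminant of x^2 + (-10)*x + (-5) is b^2 - 4c = 100 - (-20) = 120. Since 120 is not a perfect square in Q, the polynomial is irreducible over Q. Its two roots generate a degree-2 extension, so [K:Q] = 2.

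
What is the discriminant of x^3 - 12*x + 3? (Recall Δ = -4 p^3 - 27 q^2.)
Δ = 6669

For a depressed cubic x^3 + p x + q the discriminant is Δ = -4 p^3 - 27 q^2 = -4*(-12)^3 - 27*(3)^2 = 6912 - 243 = 6669.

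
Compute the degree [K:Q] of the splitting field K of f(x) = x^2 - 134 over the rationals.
[K:Q] = 2

The polynomial x^2 - 134 is irreducible over Q since 134 is not a perfect square. Its splitting field is Q(sqrt(134)), which has degree 2 over Q.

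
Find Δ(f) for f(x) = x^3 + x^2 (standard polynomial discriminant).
Δ = 0

For x^3 + a x^2 + b x + c the discriminant is Δ = 18 a b c - 4 a^3 c + a^2 b^2 - 4 b^3 - 27 c^2.
Plug a = 1, b = 0, c = 0:
  18*(1)*(0)*(0) - 4*(1)^3*(0) + (1)^2*(0)^2 - 4*(0)^3 - 27*(0)^2
  = 0 + (0) + 0 + (0) + (0)
  = 0.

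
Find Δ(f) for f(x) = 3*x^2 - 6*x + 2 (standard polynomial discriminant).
Δ = 12

For a quadratic a x^2 + b x + c the discriminant is Δ = b^2 - 4ac = (-6)^2 - 4*(3)*(2) = 36 - (24) = 12.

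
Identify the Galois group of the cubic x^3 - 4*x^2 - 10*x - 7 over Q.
Gal(K/Q) = S_3 (symmetric group of order 6)

Compute the discriminant of x^3 + (-4)*x^2 + (-10)*x + (-7): Δ = -2555. Since Δ is not a rational square, the Galois group is not contained in A_3; it must be the full S_3 (irreducibility of the cubic rules out anything smaller).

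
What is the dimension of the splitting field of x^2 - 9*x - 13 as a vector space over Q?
[K:Q] = 2

The discriminant of x^2 + (-9)*x + (-13) is b^2 - 4c = 81 - (-52) = 133. Since 133 is not a perfect square in Q, the polynomial is irreducible over Q. Its two roots generate a degree-2 extension, so [K:Q] = 2.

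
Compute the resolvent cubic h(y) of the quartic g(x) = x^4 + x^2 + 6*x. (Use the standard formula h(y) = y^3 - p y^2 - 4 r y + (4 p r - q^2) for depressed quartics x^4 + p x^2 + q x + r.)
h(y) = y^3 - y^2 - 36

Identify coefficients: p = 1, q = 6, r = 0.
Plug into h(y) = y^3 - p y^2 - 4 r y + (4 p r - q^2):
  h(y) = y^3 - (1) y^2 - 4*(0) y + (4*(1)*(0) - (6)^2)
       = y^3 + (-1) y^2 + (0) y + (-36).
Simplifying: h(y) = y^3 - y^2 - 36.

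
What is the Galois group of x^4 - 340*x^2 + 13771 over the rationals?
Gal(K/Q) = V_4 (Klein four-group, Z/2Z × Z/2Z)

f factors as (x^2 - 47)(x^2 - 293), so the splitting field is K = Q(sqrt(47), sqrt(293)). The elements 47, 293, 13771 are all non-squares in Q, so sqrt(47) and sqrt(293) generate independent quadratic extensions. Thus [K:Q] = 4 and Gal(K/Q) is generated by the two order-2 automorphisms sqrt(47) ↦ -sqrt(47) and sqrt(293) ↦ -sqrt(293), giving V_4.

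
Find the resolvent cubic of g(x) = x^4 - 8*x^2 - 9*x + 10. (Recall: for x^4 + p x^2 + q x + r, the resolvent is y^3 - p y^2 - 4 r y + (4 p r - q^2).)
h(y) = y^3 + 8*y^2 - 40*y - 401

Identify coefficients: p = -8, q = -9, r = 10.
Plug into h(y) = y^3 - p y^2 - 4 r y + (4 p r - q^2):
  h(y) = y^3 - (-8) y^2 - 4*(10) y + (4*(-8)*(10) - (-9)^2)
       = y^3 + (8) y^2 + (-40) y + (-401).
Simplifying: h(y) = y^3 + 8*y^2 - 40*y - 401.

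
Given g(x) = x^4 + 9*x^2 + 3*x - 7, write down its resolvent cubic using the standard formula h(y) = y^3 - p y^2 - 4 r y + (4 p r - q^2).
h(y) = y^3 - 9*y^2 + 28*y - 261

Identify coefficients: p = 9, q = 3, r = -7.
Plug into h(y) = y^3 - p y^2 - 4 r y + (4 p r - q^2):
  h(y) = y^3 - (9) y^2 - 4*(-7) y + (4*(9)*(-7) - (3)^2)
       = y^3 + (-9) y^2 + (28) y + (-261).
Simplifying: h(y) = y^3 - 9*y^2 + 28*y - 261.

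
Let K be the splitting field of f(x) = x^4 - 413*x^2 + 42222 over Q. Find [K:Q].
[K:Q] = 4

f factors as (x^2 - 186)(x^2 - 227); the splitting field is K = Q(sqrt(186), sqrt(227)). Since 186, 227, and 42222 are all non-squares in Q, the three subfields Q(sqrt(186)), Q(sqrt(227)), Q(sqrt(42222)) are distinct degree-2 extensions, so [K:Q] = 4 (Klein four Galois group).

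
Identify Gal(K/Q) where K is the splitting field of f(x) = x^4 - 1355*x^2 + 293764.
Gal(K/Q) = Z/2Z (cyclic of order 2)

f factors as (x^2 - 271)(x^2 - 1084), so the splitting field is K = Q(sqrt(271), sqrt(1084)). The squarefree part of 271 is 271 and the squarefree part of 1084 is also 271, so sqrt(271) and sqrt(1084) are both rational multiples of sqrt(271). Hence Q(sqrt(271)) = Q(sqrt(1084)) = Q(sqrt(271)), and the splitting field collapses to a single degree-2 extension with Galois group Z/2Z.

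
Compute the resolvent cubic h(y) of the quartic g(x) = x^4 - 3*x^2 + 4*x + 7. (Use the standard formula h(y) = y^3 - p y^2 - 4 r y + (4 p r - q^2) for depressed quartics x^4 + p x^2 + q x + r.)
h(y) = y^3 + 3*y^2 - 28*y - 100

Identify coefficients: p = -3, q = 4, r = 7.
Plug into h(y) = y^3 - p y^2 - 4 r y + (4 p r - q^2):
  h(y) = y^3 - (-3) y^2 - 4*(7) y + (4*(-3)*(7) - (4)^2)
       = y^3 + (3) y^2 + (-28) y + (-100).
Simplifying: h(y) = y^3 + 3*y^2 - 28*y - 100.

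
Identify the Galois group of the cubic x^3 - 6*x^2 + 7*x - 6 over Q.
Gal(K/Q) = S_3 (symmetric group of order 6)

Compute the discriminant of x^3 + (-6)*x^2 + (7)*x + (-6): Δ = -1228. Since Δ is not a rational square, the Galois group is not contained in A_3; it must be the full S_3 (irreducibility of the cubic rules out anything smaller).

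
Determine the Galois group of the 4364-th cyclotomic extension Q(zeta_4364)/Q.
|Gal(Q(zeta_4364)/Q)| = phi(4364) = 2180; group ≅ (Z/4364Z)^* ≅ Z/2Z × Z/1090Z

The n-th cyclotomic polynomial Φ_4364(x) is the minimal polynomial of zeta_4364 over Q and has degree phi(4364) = 2180. So Q(zeta_4364) is a degree-2180 Galois extension with Galois group (Z/4364Z)^*. By CRT, (Z/4364Z)^* ≅ (Z/4Z)^* × (Z/1091Z)^*. Each prime-power unit group is (Z/4Z)^* ≅ Z/2Z; (Z/1091Z)^* ≅ Z/1090Z. Hence Gal(Q(zeta_4364)/Q) ≅ Z/2Z × Z/1090Z.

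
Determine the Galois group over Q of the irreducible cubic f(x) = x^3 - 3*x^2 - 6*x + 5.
Gal(K/Q) = S_3 (symmetric group of order 6)

Compute the discriminant of x^3 + (-3)*x^2 + (-6)*x + (5): Δ = 2673. Since Δ is not a rational square, the Galois group is not contained in A_3; it must be the full S_3 (irreducibility of the cubic rules out anything smaller).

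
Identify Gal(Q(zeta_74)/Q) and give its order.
|Gal(Q(zeta_74)/Q)| = phi(74) = 36; group ≅ (Z/74Z)^* ≅ Z/36Z

The n-th cyclotomic polynomial Φ_74(x) is the minimal polynomial of zeta_74 over Q and has degree phi(74) = 36. So Q(zeta_74) is a degree-36 Galois extension with Galois group (Z/74Z)^*. By CRT, (Z/74Z)^* ≅ (Z/2Z)^* × (Z/37Z)^*. Each prime-power unit group is (Z/2Z)^* ≅ trivial group (order 1); (Z/37Z)^* ≅ Z/36Z. Hence Gal(Q(zeta_74)/Q) ≅ Z/36Z.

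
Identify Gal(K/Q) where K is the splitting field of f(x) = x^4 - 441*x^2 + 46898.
Gal(K/Q) = V_4 (Klein four-group, Z/2Z × Z/2Z)

f factors as (x^2 - 262)(x^2 - 179), so the splitting field is K = Q(sqrt(262), sqrt(179)). The elements 262, 179, 46898 are all non-squares in Q, so sqrt(262) and sqrt(179) generate independent quadratic extensions. Thus [K:Q] = 4 and Gal(K/Q) is generated by the two order-2 automorphisms sqrt(262) ↦ -sqrt(262) and sqrt(179) ↦ -sqrt(179), giving V_4.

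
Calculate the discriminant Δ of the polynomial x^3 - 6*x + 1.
Δ = 837

For a depressed cubic x^3 + p x + q the discriminant is Δ = -4 p^3 - 27 q^2 = -4*(-6)^3 - 27*(1)^2 = 864 - 27 = 837.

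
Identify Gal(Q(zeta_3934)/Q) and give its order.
|Gal(Q(zeta_3934)/Q)| = phi(3934) = 1680; group ≅ (Z/3934Z)^* ≅ Z/6Z × Z/280Z

The n-th cyclotomic polynomial Φ_3934(x) is the minimal polynomial of zeta_3934 over Q and has degree phi(3934) = 1680. So Q(zeta_3934) is a degree-1680 Galois extension with Galois group (Z/3934Z)^*. By CRT, (Z/3934Z)^* ≅ (Z/2Z)^* × (Z/7Z)^* × (Z/281Z)^*. Each prime-power unit group is (Z/2Z)^* ≅ trivial group (order 1); (Z/7Z)^* ≅ Z/6Z; (Z/281Z)^* ≅ Z/280Z. Hence Gal(Q(zeta_3934)/Q) ≅ Z/6Z × Z/280Z.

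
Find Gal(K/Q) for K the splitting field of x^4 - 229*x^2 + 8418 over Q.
Gal(K/Q) = V_4 (Klein four-group, Z/2Z × Z/2Z)

f factors as (x^2 - 183)(x^2 - 46), so the splitting field is K = Q(sqrt(183), sqrt(46)). The elements 183, 46, 8418 are all non-squares in Q, so sqrt(183) and sqrt(46) generate independent quadratic extensions. Thus [K:Q] = 4 and Gal(K/Q) is generated by the two order-2 automorphisms sqrt(183) ↦ -sqrt(183) and sqrt(46) ↦ -sqrt(46), giving V_4.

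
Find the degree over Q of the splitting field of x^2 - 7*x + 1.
[K:Q] = 2

The discriminant of x^2 + (-7)*x + (1) is b^2 - 4c = 49 - (4) = 45. Since 45 is not a perfect square in Q, the polynomial is irreducible over Q. Its two roots generate a degree-2 extension, so [K:Q] = 2.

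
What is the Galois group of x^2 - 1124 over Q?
Gal(K/Q) = Z/2Z (cyclic of order 2)

x^2 - 1124 is irreducible over Q since 1124 is not a rational square. The splitting field Q(sqrt(1124)) has degree 2 over Q, and its unique nontrivial automorphism is sqrt(1124) ↦ -sqrt(1124). Hence Gal(Q(sqrt(1124))/Q) = Z/2Z.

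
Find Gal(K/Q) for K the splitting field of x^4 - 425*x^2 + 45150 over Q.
Gal(K/Q) = V_4 (Klein four-group, Z/2Z × Z/2Z)

f factors as (x^2 - 215)(x^2 - 210), so the splitting field is K = Q(sqrt(215), sqrt(210)). The elements 215, 210, 45150 are all non-squares in Q, so sqrt(215) and sqrt(210) generate independent quadratic extensions. Thus [K:Q] = 4 and Gal(K/Q) is generated by the two order-2 automorphisms sqrt(215) ↦ -sqrt(215) and sqrt(210) ↦ -sqrt(210), giving V_4.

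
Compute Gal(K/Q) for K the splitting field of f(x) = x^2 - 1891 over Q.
Gal(K/Q) = Z/2Z (cyclic of order 2)

x^2 - 1891 is irreducible over Q since 1891 is not a rational square. The splitting field Q(sqrt(1891)) has degree 2 over Q, and its unique nontrivial automorphism is sqrt(1891) ↦ -sqrt(1891). Hence Gal(Q(sqrt(1891))/Q) = Z/2Z.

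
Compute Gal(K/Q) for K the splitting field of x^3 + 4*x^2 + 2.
Gal(K/Q) = S_3 (symmetric group of order 6)

Compute the discriminant of x^3 + (4)*x^2 + (0)*x + (2): Δ = -620. Since Δ is not a rational square, the Galois group is not contained in A_3; it must be the full S_3 (irreducibility of the cubic rules out anything smaller).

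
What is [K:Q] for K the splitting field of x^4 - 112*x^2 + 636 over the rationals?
[K:Q] = 4

f factors as (x^2 - 106)(x^2 - 6); the splitting field is K = Q(sqrt(106), sqrt(6)). Since 106, 6, and 636 are all non-squares in Q, the three subfields Q(sqrt(106)), Q(sqrt(6)), Q(sqrt(636)) are distinct degree-2 extensions, so [K:Q] = 4 (Klein four Galois group).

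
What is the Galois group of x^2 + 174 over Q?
Gal(K/Q) = Z/2Z (cyclic of order 2)

x^2 + 174 is irreducible over Q since -174 is not a rational square. The splitting field Q(sqrt(-174)) has degree 2 over Q, and its unique nontrivial automorphism is sqrt(-174) ↦ -sqrt(-174). Hence Gal(Q(sqrt(-174))/Q) = Z/2Z.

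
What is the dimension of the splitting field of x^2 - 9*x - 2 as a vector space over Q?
[K:Q] = 2

The discriminant of x^2 + (-9)*x + (-2) is b^2 - 4c = 81 - (-8) = 89. Since 89 is not a perfect square in Q, the polynomial is irreducible over Q. Its two roots generate a degree-2 extension, so [K:Q] = 2.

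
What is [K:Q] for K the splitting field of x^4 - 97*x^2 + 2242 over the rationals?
[K:Q] = 4

f factors as (x^2 - 38)(x^2 - 59); the splitting field is K = Q(sqrt(38), sqrt(59)). Since 38, 59, and 2242 are all non-squares in Q, the three subfields Q(sqrt(38)), Q(sqrt(59)), Q(sqrt(2242)) are distinct degree-2 extensions, so [K:Q] = 4 (Klein four Galois group).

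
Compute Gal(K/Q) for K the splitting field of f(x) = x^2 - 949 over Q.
Gal(K/Q) = Z/2Z (cyclic of order 2)

x^2 - 949 is irreducible over Q since 949 is not a rational square. The splitting field Q(sqrt(949)) has degree 2 over Q, and its unique nontrivial automorphism is sqrt(949) ↦ -sqrt(949). Hence Gal(Q(sqrt(949))/Q) = Z/2Z.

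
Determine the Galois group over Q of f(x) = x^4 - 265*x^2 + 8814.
Gal(K/Q) = V_4 (Klein four-group, Z/2Z × Z/2Z)

f factors as (x^2 - 39)(x^2 - 226), so the splitting field is K = Q(sqrt(39), sqrt(226)). The elements 39, 226, 8814 are all non-squares in Q, so sqrt(39) and sqrt(226) generate independent quadratic extensions. Thus [K:Q] = 4 and Gal(K/Q) is generated by the two order-2 automorphisms sqrt(39) ↦ -sqrt(39) and sqrt(226) ↦ -sqrt(226), giving V_4.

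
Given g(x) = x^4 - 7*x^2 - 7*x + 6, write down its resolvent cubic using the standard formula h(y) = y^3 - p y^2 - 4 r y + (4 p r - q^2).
h(y) = y^3 + 7*y^2 - 24*y - 217

Identify coefficients: p = -7, q = -7, r = 6.
Plug into h(y) = y^3 - p y^2 - 4 r y + (4 p r - q^2):
  h(y) = y^3 - (-7) y^2 - 4*(6) y + (4*(-7)*(6) - (-7)^2)
       = y^3 + (7) y^2 + (-24) y + (-217).
Simplifying: h(y) = y^3 + 7*y^2 - 24*y - 217.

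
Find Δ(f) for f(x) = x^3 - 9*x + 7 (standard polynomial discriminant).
Δ = 1593

For a depressed cubic x^3 + p x + q the discriminant is Δ = -4 p^3 - 27 q^2 = -4*(-9)^3 - 27*(7)^2 = 2916 - 1323 = 1593.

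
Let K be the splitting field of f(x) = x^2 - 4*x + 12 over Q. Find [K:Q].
[K:Q] = 2

The discriminant of x^2 + (-4)*x + (12) is b^2 - 4c = 16 - (48) = -32. Since -32 is not a perfect square in Q, the polynomial is irreducible over Q. Its two roots generate a degree-2 extension, so [K:Q] = 2.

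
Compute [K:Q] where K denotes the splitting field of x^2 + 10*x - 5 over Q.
[K:Q] = 2

The discriminant of x^2 + (10)*x + (-5) is b^2 - 4c = 100 - (-20) = 120. Since 120 is not a perfect square in Q, the polynomial is irreducible over Q. Its two roots generate a degree-2 extension, so [K:Q] = 2.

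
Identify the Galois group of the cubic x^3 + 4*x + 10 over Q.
Gal(K/Q) = S_3 (symmetric group of order 6)

Compute the discriminant of x^3 + (0)*x^2 + (4)*x + (10): Δ = -2956. Since Δ is not a rational square, the Galois group is not contained in A_3; it must be the full S_3 (irreducibility of the cubic rules out anything smaller).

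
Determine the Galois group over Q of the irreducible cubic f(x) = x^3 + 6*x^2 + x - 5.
Gal(K/Q) = S_3 (symmetric group of order 6)

Compute the discriminant of x^3 + (6)*x^2 + (1)*x + (-5): Δ = 3137. Since Δ is not a rational square, the Galois group is not contained in A_3; it must be the full S_3 (irreducibility of the cubic rules out anything smaller).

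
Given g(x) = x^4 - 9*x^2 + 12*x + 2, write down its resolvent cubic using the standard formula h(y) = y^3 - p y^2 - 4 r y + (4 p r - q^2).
h(y) = y^3 + 9*y^2 - 8*y - 216

Identify coefficients: p = -9, q = 12, r = 2.
Plug into h(y) = y^3 - p y^2 - 4 r y + (4 p r - q^2):
  h(y) = y^3 - (-9) y^2 - 4*(2) y + (4*(-9)*(2) - (12)^2)
       = y^3 + (9) y^2 + (-8) y + (-216).
Simplifying: h(y) = y^3 + 9*y^2 - 8*y - 216.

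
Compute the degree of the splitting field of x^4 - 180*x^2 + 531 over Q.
[K:Q] = 4

f factors as (x^2 - 3)(x^2 - 177); the splitting field is K = Q(sqrt(3), sqrt(177)). Since 3, 177, and 531 are all non-squares in Q, the three subfields Q(sqrt(3)), Q(sqrt(177)), Q(sqrt(531)) are distinct degree-2 extensions, so [K:Q] = 4 (Klein four Galois group).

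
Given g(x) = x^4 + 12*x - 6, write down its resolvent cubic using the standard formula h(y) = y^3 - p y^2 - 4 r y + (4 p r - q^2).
h(y) = y^3 + 24*y - 144

Identify coefficients: p = 0, q = 12, r = -6.
Plug into h(y) = y^3 - p y^2 - 4 r y + (4 p r - q^2):
  h(y) = y^3 - (0) y^2 - 4*(-6) y + (4*(0)*(-6) - (12)^2)
       = y^3 + (0) y^2 + (24) y + (-144).
Simplifying: h(y) = y^3 + 24*y - 144.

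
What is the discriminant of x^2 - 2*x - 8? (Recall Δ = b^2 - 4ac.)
Δ = 36

For a quadratic a x^2 + b x + c the discriminant is Δ = b^2 - 4ac = (-2)^2 - 4*(1)*(-8) = 4 - (-32) = 36.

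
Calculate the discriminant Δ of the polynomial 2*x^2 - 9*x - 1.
Δ = 89

For a quadratic a x^2 + b x + c the discriminant is Δ = b^2 - 4ac = (-9)^2 - 4*(2)*(-1) = 81 - (-8) = 89.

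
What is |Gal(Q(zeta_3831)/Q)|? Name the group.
|Gal(Q(zeta_3831)/Q)| = phi(3831) = 2552; group ≅ (Z/3831Z)^* ≅ Z/2Z × Z/1276Z

The n-th cyclotomic polynomial Φ_3831(x) is the minimal polynomial of zeta_3831 over Q and has degree phi(3831) = 2552. So Q(zeta_3831) is a degree-2552 Galois extension with Galois group (Z/3831Z)^*. By CRT, (Z/3831Z)^* ≅ (Z/3Z)^* × (Z/1277Z)^*. Each prime-power unit group is (Z/3Z)^* ≅ Z/2Z; (Z/1277Z)^* ≅ Z/1276Z. Hence Gal(Q(zeta_3831)/Q) ≅ Z/2Z × Z/1276Z.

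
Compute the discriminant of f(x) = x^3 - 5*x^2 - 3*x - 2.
Δ = -1315

For x^3 + a x^2 + b x + c the discriminant is Δ = 18 a b c - 4 a^3 c + a^2 b^2 - 4 b^3 - 27 c^2.
Plug a = -5, b = -3, c = -2:
  18*(-5)*(-3)*(-2) - 4*(-5)^3*(-2) + (-5)^2*(-3)^2 - 4*(-3)^3 - 27*(-2)^2
  = -540 + (-1000) + 225 + (108) + (-108)
  = -1315.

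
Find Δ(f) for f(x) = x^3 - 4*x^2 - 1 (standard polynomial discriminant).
Δ = -283

For x^3 + a x^2 + b x + c the discriminant is Δ = 18 a b c - 4 a^3 c + a^2 b^2 - 4 b^3 - 27 c^2.
Plug a = -4, b = 0, c = -1:
  18*(-4)*(0)*(-1) - 4*(-4)^3*(-1) + (-4)^2*(0)^2 - 4*(0)^3 - 27*(-1)^2
  = 0 + (-256) + 0 + (0) + (-27)
  = -283.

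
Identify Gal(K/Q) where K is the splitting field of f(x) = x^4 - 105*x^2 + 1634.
Gal(K/Q) = V_4 (Klein four-group, Z/2Z × Z/2Z)

f factors as (x^2 - 86)(x^2 - 19), so the splitting field is K = Q(sqrt(86), sqrt(19)). The elements 86, 19, 1634 are all non-squares in Q, so sqrt(86) and sqrt(19) generate independent quadratic extensions. Thus [K:Q] = 4 and Gal(K/Q) is generated by the two order-2 automorphisms sqrt(86) ↦ -sqrt(86) and sqrt(19) ↦ -sqrt(19), giving V_4.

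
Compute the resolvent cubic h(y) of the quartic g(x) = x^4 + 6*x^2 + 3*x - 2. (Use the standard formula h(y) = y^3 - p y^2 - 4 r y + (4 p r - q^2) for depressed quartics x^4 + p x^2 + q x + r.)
h(y) = y^3 - 6*y^2 + 8*y - 57

Identify coefficients: p = 6, q = 3, r = -2.
Plug into h(y) = y^3 - p y^2 - 4 r y + (4 p r - q^2):
  h(y) = y^3 - (6) y^2 - 4*(-2) y + (4*(6)*(-2) - (3)^2)
       = y^3 + (-6) y^2 + (8) y + (-57).
Simplifying: h(y) = y^3 - 6*y^2 + 8*y - 57.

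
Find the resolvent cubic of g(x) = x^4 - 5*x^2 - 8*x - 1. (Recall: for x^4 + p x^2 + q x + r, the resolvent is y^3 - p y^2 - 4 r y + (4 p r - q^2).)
h(y) = y^3 + 5*y^2 + 4*y - 44

Identify coefficients: p = -5, q = -8, r = -1.
Plug into h(y) = y^3 - p y^2 - 4 r y + (4 p r - q^2):
  h(y) = y^3 - (-5) y^2 - 4*(-1) y + (4*(-5)*(-1) - (-8)^2)
       = y^3 + (5) y^2 + (4) y + (-44).
Simplifying: h(y) = y^3 + 5*y^2 + 4*y - 44.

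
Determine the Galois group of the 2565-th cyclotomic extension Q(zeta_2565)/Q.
|Gal(Q(zeta_2565)/Q)| = phi(2565) = 1296; group ≅ (Z/2565Z)^* ≅ Z/4Z × Z/18Z × Z/18Z

The n-th cyclotomic polynomial Φ_2565(x) is the minimal polynomial of zeta_2565 over Q and has degree phi(2565) = 1296. So Q(zeta_2565) is a degree-1296 Galois extension with Galois group (Z/2565Z)^*. By CRT, (Z/2565Z)^* ≅ (Z/27Z)^* × (Z/5Z)^* × (Z/19Z)^*. Each prime-power unit group is (Z/27Z)^* ≅ Z/18Z; (Z/5Z)^* ≅ Z/4Z; (Z/19Z)^* ≅ Z/18Z. Hence Gal(Q(zeta_2565)/Q) ≅ Z/4Z × Z/18Z × Z/18Z.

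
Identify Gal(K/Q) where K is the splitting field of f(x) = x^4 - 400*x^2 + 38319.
Gal(K/Q) = V_4 (Klein four-group, Z/2Z × Z/2Z)

f factors as (x^2 - 159)(x^2 - 241), so the splitting field is K = Q(sqrt(159), sqrt(241)). The elements 159, 241, 38319 are all non-squares in Q, so sqrt(159) and sqrt(241) generate independent quadratic extensions. Thus [K:Q] = 4 and Gal(K/Q) is generated by the two order-2 automorphisms sqrt(159) ↦ -sqrt(159) and sqrt(241) ↦ -sqrt(241), giving V_4.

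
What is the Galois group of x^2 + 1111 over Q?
Gal(K/Q) = Z/2Z (cyclic of order 2)

x^2 + 1111 is irreducible over Q since -1111 is not a rational square. The splitting field Q(sqrt(-1111)) has degree 2 over Q, and its unique nontrivial automorphism is sqrt(-1111) ↦ -sqrt(-1111). Hence Gal(Q(sqrt(-1111))/Q) = Z/2Z.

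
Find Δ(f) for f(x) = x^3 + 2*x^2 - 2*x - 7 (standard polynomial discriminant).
Δ = -547

For x^3 + a x^2 + b x + c the discriminant is Δ = 18 a b c - 4 a^3 c + a^2 b^2 - 4 b^3 - 27 c^2.
Plug a = 2, b = -2, c = -7:
  18*(2)*(-2)*(-7) - 4*(2)^3*(-7) + (2)^2*(-2)^2 - 4*(-2)^3 - 27*(-7)^2
  = 504 + (224) + 16 + (32) + (-1323)
  = -547.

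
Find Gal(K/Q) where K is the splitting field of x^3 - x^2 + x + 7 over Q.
Gal(K/Q) = S_3 (symmetric group of order 6)

Compute the discriminant of x^3 + (-1)*x^2 + (1)*x + (7): Δ = -1424. Since Δ is not a rational square, the Galois group is not contained in A_3; it must be the full S_3 (irreducibility of the cubic rules out anything smaller).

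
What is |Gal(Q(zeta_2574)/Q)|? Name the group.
|Gal(Q(zeta_2574)/Q)| = phi(2574) = 720; group ≅ (Z/2574Z)^* ≅ Z/6Z × Z/10Z × Z/12Z

The n-th cyclotomic polynomial Φ_2574(x) is the minimal polynomial of zeta_2574 over Q and has degree phi(2574) = 720. So Q(zeta_2574) is a degree-720 Galois extension with Galois group (Z/2574Z)^*. By CRT, (Z/2574Z)^* ≅ (Z/2Z)^* × (Z/9Z)^* × (Z/11Z)^* × (Z/13Z)^*. Each prime-power unit group is (Z/2Z)^* ≅ trivial group (order 1); (Z/9Z)^* ≅ Z/6Z; (Z/11Z)^* ≅ Z/10Z; (Z/13Z)^* ≅ Z/12Z. Hence Gal(Q(zeta_2574)/Q) ≅ Z/6Z × Z/10Z × Z/12Z.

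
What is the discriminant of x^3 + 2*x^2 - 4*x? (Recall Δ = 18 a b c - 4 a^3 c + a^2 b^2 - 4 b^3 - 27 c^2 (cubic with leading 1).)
Δ = 320

For x^3 + a x^2 + b x + c the discriminant is Δ = 18 a b c - 4 a^3 c + a^2 b^2 - 4 b^3 - 27 c^2.
Plug a = 2, b = -4, c = 0:
  18*(2)*(-4)*(0) - 4*(2)^3*(0) + (2)^2*(-4)^2 - 4*(-4)^3 - 27*(0)^2
  = 0 + (0) + 64 + (256) + (0)
  = 320.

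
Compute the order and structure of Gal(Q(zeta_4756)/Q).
|Gal(Q(zeta_4756)/Q)| = phi(4756) = 2240; group ≅ (Z/4756Z)^* ≅ Z/2Z × Z/28Z × Z/40Z

The n-th cyclotomic polynomial Φ_4756(x) is the minimal polynomial of zeta_4756 over Q and has degree phi(4756) = 2240. So Q(zeta_4756) is a degree-2240 Galois extension with Galois group (Z/4756Z)^*. By CRT, (Z/4756Z)^* ≅ (Z/4Z)^* × (Z/29Z)^* × (Z/41Z)^*. Each prime-power unit group is (Z/4Z)^* ≅ Z/2Z; (Z/29Z)^* ≅ Z/28Z; (Z/41Z)^* ≅ Z/40Z. Hence Gal(Q(zeta_4756)/Q) ≅ Z/2Z × Z/28Z × Z/40Z.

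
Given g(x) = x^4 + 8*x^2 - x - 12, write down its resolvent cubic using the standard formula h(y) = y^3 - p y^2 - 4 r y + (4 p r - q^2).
h(y) = y^3 - 8*y^2 + 48*y - 385

Identify coefficients: p = 8, q = -1, r = -12.
Plug into h(y) = y^3 - p y^2 - 4 r y + (4 p r - q^2):
  h(y) = y^3 - (8) y^2 - 4*(-12) y + (4*(8)*(-12) - (-1)^2)
       = y^3 + (-8) y^2 + (48) y + (-385).
Simplifying: h(y) = y^3 - 8*y^2 + 48*y - 385.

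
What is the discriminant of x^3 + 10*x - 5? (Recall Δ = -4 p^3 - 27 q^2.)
Δ = -4675

For a depressed cubic x^3 + p x + q the discriminant is Δ = -4 p^3 - 27 q^2 = -4*(10)^3 - 27*(-5)^2 = -4000 - 675 = -4675.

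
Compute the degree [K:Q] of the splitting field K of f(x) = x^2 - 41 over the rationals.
[K:Q] = 2

The polynomial x^2 - 41 is irreducible over Q since 41 is not a perfect square. Its splitting field is Q(sqrt(41)), which has degree 2 over Q.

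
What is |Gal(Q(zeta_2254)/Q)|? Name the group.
|Gal(Q(zeta_2254)/Q)| = phi(2254) = 924; group ≅ (Z/2254Z)^* ≅ Z/22Z × Z/42Z

The n-th cyclotomic polynomial Φ_2254(x) is the minimal polynomial of zeta_2254 over Q and has degree phi(2254) = 924. So Q(zeta_2254) is a degree-924 Galois extension with Galois group (Z/2254Z)^*. By CRT, (Z/2254Z)^* ≅ (Z/2Z)^* × (Z/49Z)^* × (Z/23Z)^*. Each prime-power unit group is (Z/2Z)^* ≅ trivial group (order 1); (Z/49Z)^* ≅ Z/42Z; (Z/23Z)^* ≅ Z/22Z. Hence Gal(Q(zeta_2254)/Q) ≅ Z/22Z × Z/42Z.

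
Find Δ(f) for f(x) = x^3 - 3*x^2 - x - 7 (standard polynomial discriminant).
Δ = -2444

For x^3 + a x^2 + b x + c the discriminant is Δ = 18 a b c - 4 a^3 c + a^2 b^2 - 4 b^3 - 27 c^2.
Plug a = -3, b = -1, c = -7:
  18*(-3)*(-1)*(-7) - 4*(-3)^3*(-7) + (-3)^2*(-1)^2 - 4*(-1)^3 - 27*(-7)^2
  = -378 + (-756) + 9 + (4) + (-1323)
  = -2444.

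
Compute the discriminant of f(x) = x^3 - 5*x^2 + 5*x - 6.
Δ = -1147

For x^3 + a x^2 + b x + c the discriminant is Δ = 18 a b c - 4 a^3 c + a^2 b^2 - 4 b^3 - 27 c^2.
Plug a = -5, b = 5, c = -6:
  18*(-5)*(5)*(-6) - 4*(-5)^3*(-6) + (-5)^2*(5)^2 - 4*(5)^3 - 27*(-6)^2
  = 2700 + (-3000) + 625 + (-500) + (-972)
  = -1147.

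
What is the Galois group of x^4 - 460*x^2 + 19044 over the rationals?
Gal(K/Q) = Z/2Z (cyclic of order 2)

f factors as (x^2 - 414)(x^2 - 46), so the splitting field is K = Q(sqrt(414), sqrt(46)). The squarefree part of 414 is 46 and the squarefree part of 46 is also 46, so sqrt(414) and sqrt(46) are both rational multiples of sqrt(46). Hence Q(sqrt(414)) = Q(sqrt(46)) = Q(sqrt(46)), and the splitting field collapses to a single degree-2 extension with Galois group Z/2Z.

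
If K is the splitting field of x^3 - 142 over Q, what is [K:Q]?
[K:Q] = 6

x^3 - 142 has one real root r = 142^(1/3) and two complex roots r*zeta_3, r*zeta_3^2 where zeta_3 = e^(2*pi*i/3). The splitting field is Q(r, zeta_3). [Q(r):Q] = 3 and [Q(zeta_3):Q] = 2 with gcd = 1, so [Q(r, zeta_3):Q] = 3 * 2 = 6.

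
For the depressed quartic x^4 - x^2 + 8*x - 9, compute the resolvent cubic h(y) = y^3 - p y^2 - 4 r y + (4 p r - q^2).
h(y) = y^3 + y^2 + 36*y - 28

Identify coefficients: p = -1, q = 8, r = -9.
Plug into h(y) = y^3 - p y^2 - 4 r y + (4 p r - q^2):
  h(y) = y^3 - (-1) y^2 - 4*(-9) y + (4*(-1)*(-9) - (8)^2)
       = y^3 + (1) y^2 + (36) y + (-28).
Simplifying: h(y) = y^3 + y^2 + 36*y - 28.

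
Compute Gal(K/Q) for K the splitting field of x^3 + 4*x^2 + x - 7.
Gal(K/Q) = S_3 (symmetric group of order 6)

Compute the discriminant of x^3 + (4)*x^2 + (1)*x + (-7): Δ = -23. Since Δ is not a rational square, the Galois group is not contained in A_3; it must be the full S_3 (irreducibility of the cubic rules out anything smaller).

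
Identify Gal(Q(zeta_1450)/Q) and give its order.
|Gal(Q(zeta_1450)/Q)| = phi(1450) = 560; group ≅ (Z/1450Z)^* ≅ Z/20Z × Z/28Z

The n-th cyclotomic polynomial Φ_1450(x) is the minimal polynomial of zeta_1450 over Q and has degree phi(1450) = 560. So Q(zeta_1450) is a degree-560 Galois extension with Galois group (Z/1450Z)^*. By CRT, (Z/1450Z)^* ≅ (Z/2Z)^* × (Z/25Z)^* × (Z/29Z)^*. Each prime-power unit group is (Z/2Z)^* ≅ trivial group (order 1); (Z/25Z)^* ≅ Z/20Z; (Z/29Z)^* ≅ Z/28Z. Hence Gal(Q(zeta_1450)/Q) ≅ Z/20Z × Z/28Z.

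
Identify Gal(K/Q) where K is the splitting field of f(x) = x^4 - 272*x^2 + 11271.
Gal(K/Q) = V_4 (Klein four-group, Z/2Z × Z/2Z)

f factors as (x^2 - 221)(x^2 - 51), so the splitting field is K = Q(sqrt(221), sqrt(51)). The elements 221, 51, 11271 are all non-squares in Q, so sqrt(221) and sqrt(51) generate independent quadratic extensions. Thus [K:Q] = 4 and Gal(K/Q) is generated by the two order-2 automorphisms sqrt(221) ↦ -sqrt(221) and sqrt(51) ↦ -sqrt(51), giving V_4.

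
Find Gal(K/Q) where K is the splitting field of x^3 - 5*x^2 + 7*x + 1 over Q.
Gal(K/Q) = S_3 (symmetric group of order 6)

Compute the discriminant of x^3 + (-5)*x^2 + (7)*x + (1): Δ = -304. Since Δ is not a rational square, the Galois group is not contained in A_3; it must be the full S_3 (irreducibility of the cubic rules out anything smaller).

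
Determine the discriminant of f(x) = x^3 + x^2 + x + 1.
Δ = -16

For x^3 + a x^2 + b x + c the discriminant is Δ = 18 a b c - 4 a^3 c + a^2 b^2 - 4 b^3 - 27 c^2.
Plug a = 1, b = 1, c = 1:
  18*(1)*(1)*(1) - 4*(1)^3*(1) + (1)^2*(1)^2 - 4*(1)^3 - 27*(1)^2
  = 18 + (-4) + 1 + (-4) + (-27)
  = -16.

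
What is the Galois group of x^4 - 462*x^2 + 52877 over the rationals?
Gal(K/Q) = V_4 (Klein four-group, Z/2Z × Z/2Z)

f factors as (x^2 - 253)(x^2 - 209), so the splitting field is K = Q(sqrt(253), sqrt(209)). The elements 253, 209, 52877 are all non-squares in Q, so sqrt(253) and sqrt(209) generate independent quadratic extensions. Thus [K:Q] = 4 and Gal(K/Q) is generated by the two order-2 automorphisms sqrt(253) ↦ -sqrt(253) and sqrt(209) ↦ -sqrt(209), giving V_4.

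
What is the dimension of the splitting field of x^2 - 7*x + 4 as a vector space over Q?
[K:Q] = 2

The discriminant of x^2 + (-7)*x + (4) is b^2 - 4c = 49 - (16) = 33. Since 33 is not a perfect square in Q, the polynomial is irreducible over Q. Its two roots generate a degree-2 extension, so [K:Q] = 2.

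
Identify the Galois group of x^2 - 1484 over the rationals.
Gal(K/Q) = Z/2Z (cyclic of order 2)

x^2 - 1484 is irreducible over Q since 1484 is not a rational square. The splitting field Q(sqrt(1484)) has degree 2 over Q, and its unique nontrivial automorphism is sqrt(1484) ↦ -sqrt(1484). Hence Gal(Q(sqrt(1484))/Q) = Z/2Z.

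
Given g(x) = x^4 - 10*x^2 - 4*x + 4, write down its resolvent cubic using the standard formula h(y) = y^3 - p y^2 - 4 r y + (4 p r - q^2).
h(y) = y^3 + 10*y^2 - 16*y - 176

Identify coefficients: p = -10, q = -4, r = 4.
Plug into h(y) = y^3 - p y^2 - 4 r y + (4 p r - q^2):
  h(y) = y^3 - (-10) y^2 - 4*(4) y + (4*(-10)*(4) - (-4)^2)
       = y^3 + (10) y^2 + (-16) y + (-176).
Simplifying: h(y) = y^3 + 10*y^2 - 16*y - 176.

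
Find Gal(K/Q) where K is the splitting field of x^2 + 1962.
Gal(K/Q) = Z/2Z (cyclic of order 2)

x^2 + 1962 is irreducible over Q since -1962 is not a rational square. The splitting field Q(sqrt(-1962)) has degree 2 over Q, and its unique nontrivial automorphism is sqrt(-1962) ↦ -sqrt(-1962). Hence Gal(Q(sqrt(-1962))/Q) = Z/2Z.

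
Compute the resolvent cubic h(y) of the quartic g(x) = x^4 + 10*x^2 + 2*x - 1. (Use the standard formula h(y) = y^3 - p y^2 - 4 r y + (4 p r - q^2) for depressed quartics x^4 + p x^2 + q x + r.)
h(y) = y^3 - 10*y^2 + 4*y - 44

Identify coefficients: p = 10, q = 2, r = -1.
Plug into h(y) = y^3 - p y^2 - 4 r y + (4 p r - q^2):
  h(y) = y^3 - (10) y^2 - 4*(-1) y + (4*(10)*(-1) - (2)^2)
       = y^3 + (-10) y^2 + (4) y + (-44).
Simplifying: h(y) = y^3 - 10*y^2 + 4*y - 44.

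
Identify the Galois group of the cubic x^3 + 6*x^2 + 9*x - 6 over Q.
Gal(K/Q) = S_3 (symmetric group of order 6)

Compute the discriminant of x^3 + (6)*x^2 + (9)*x + (-6): Δ = -1620. Since Δ is not a rational square, the Galois group is not contained in A_3; it must be the full S_3 (irreducibility of the cubic rules out anything smaller).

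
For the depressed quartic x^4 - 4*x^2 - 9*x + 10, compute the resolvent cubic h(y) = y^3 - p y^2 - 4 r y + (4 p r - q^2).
h(y) = y^3 + 4*y^2 - 40*y - 241

Identify coefficients: p = -4, q = -9, r = 10.
Plug into h(y) = y^3 - p y^2 - 4 r y + (4 p r - q^2):
  h(y) = y^3 - (-4) y^2 - 4*(10) y + (4*(-4)*(10) - (-9)^2)
       = y^3 + (4) y^2 + (-40) y + (-241).
Simplifying: h(y) = y^3 + 4*y^2 - 40*y - 241.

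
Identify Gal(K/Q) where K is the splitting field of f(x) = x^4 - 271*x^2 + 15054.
Gal(K/Q) = V_4 (Klein four-group, Z/2Z × Z/2Z)

f factors as (x^2 - 193)(x^2 - 78), so the splitting field is K = Q(sqrt(193), sqrt(78)). The elements 193, 78, 15054 are all non-squares in Q, so sqrt(193) and sqrt(78) generate independent quadratic extensions. Thus [K:Q] = 4 and Gal(K/Q) is generated by the two order-2 automorphisms sqrt(193) ↦ -sqrt(193) and sqrt(78) ↦ -sqrt(78), giving V_4.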